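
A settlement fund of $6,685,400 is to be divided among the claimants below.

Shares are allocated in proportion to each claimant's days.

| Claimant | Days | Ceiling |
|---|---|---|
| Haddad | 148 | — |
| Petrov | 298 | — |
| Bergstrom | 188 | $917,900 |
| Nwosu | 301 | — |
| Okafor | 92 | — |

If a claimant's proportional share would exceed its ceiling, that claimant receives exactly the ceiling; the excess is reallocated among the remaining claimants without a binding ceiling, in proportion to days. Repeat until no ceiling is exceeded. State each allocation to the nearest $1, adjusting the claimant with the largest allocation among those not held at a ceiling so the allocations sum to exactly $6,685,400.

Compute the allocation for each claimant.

Days total: 1,027.
Proportional shares (ignoring caps): Haddad 963,426.68; Petrov 1,939,872.64; Bergstrom 1,223,812.27; Nwosu 1,959,401.56; Okafor 598,886.85.
Held at cap: Bergstrom ($917,900); residual $5,767,500 reallocated over remaining days 839.
Shares after redistribution: Haddad 1,017,389.75 → $1,017,390; Petrov 2,048,528.01 → $2,048,528; Nwosu 2,069,150.77 → $2,069,151; Okafor 632,431.47 → $632,431.

Haddad: $1,017,390 · Petrov: $2,048,528 · Bergstrom: $917,900 · Nwosu: $2,069,151 · Okafor: $632,431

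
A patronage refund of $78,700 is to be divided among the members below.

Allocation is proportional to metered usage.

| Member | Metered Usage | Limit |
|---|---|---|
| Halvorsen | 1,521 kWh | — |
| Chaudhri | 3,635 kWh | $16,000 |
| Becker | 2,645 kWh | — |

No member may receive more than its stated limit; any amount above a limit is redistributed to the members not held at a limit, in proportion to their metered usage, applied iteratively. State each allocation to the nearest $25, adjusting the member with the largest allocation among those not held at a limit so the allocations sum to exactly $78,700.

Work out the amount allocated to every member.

Halvorsen: $22,900 | Chaudhri: $16,000 | Becker: $39,800

Combined metered usage = 7,801.
Pro-rata shares before constraints: Halvorsen 15,344.53; Chaudhri 36,671.52; Becker 26,683.95.
Capped: Chaudhri ($16,000); balance $62,700 reallocated over remaining metered usage 4,166.
Shares after redistribution: Halvorsen 22,891.67 → $22,900; Becker 39,808.33 → $39,800.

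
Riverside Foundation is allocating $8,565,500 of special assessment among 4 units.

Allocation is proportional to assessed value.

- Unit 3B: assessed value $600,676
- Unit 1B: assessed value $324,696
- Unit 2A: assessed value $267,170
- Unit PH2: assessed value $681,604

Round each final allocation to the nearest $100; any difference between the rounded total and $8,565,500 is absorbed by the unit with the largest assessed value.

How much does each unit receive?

Total assessed value = 600,676 + 324,696 + 267,170 + 681,604 = 1,874,146.
Proportional shares: Unit 3B 2,745,298.54; Unit 1B 1,483,973.81; Unit 2A 1,221,059.96; Unit PH2 3,115,167.69.
Rounded to nearest $100: Unit 3B $2,745,300; Unit 1B $1,484,000; Unit 2A $1,221,100; Unit PH2 $3,115,200. Sum = $8,565,600.
Difference $8,565,500 − $8,565,600 = −$100 applied to largest assessed value (Unit PH2): Unit PH2 becomes $3,115,100.

Unit 3B: $2,745,300 | Unit 1B: $1,484,000 | Unit 2A: $1,221,100 | Unit PH2: $3,115,100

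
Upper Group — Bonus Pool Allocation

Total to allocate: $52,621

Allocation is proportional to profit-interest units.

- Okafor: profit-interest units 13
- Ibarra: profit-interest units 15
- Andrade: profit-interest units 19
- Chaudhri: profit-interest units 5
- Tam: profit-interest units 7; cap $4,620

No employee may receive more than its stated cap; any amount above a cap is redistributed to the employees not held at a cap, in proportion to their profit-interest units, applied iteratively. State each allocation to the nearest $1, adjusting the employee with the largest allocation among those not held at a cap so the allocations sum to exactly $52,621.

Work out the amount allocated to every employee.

Okafor: $12,000 · Ibarra: $13,846 · Andrade: $17,540 · Chaudhri: $4,615 · Tam: $4,620

Combined profit-interest units = 59.
Proportional shares (ignoring caps): Okafor 11,594.46; Ibarra 13,378.22; Andrade 16,945.75; Chaudhri 4,459.41; Tam 6,243.17.
Held at cap: Tam ($4,620); balance $48,001 reallocated over remaining profit-interest units 52.
Remaining shares: Okafor 12,000.25 → $12,000; Ibarra 13,846.44 → $13,846; Andrade 17,538.83 → $17,539; Chaudhri 4,615.48 → $4,615.
Rounding difference +$1 applied to Andrade → $17,540.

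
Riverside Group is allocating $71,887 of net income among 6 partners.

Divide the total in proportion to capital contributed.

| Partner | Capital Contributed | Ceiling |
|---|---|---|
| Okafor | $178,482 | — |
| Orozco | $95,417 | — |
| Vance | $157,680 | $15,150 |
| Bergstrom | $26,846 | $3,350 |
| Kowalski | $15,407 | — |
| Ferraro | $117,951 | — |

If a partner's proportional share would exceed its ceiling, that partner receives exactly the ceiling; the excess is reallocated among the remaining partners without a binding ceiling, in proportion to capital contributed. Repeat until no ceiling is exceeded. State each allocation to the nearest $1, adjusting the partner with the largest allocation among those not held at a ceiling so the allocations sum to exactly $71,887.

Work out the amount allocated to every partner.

Okafor: $23,397; Orozco: $12,508; Vance: $15,150; Bergstrom: $3,350; Kowalski: $2,020; Ferraro: $15,462

Sum of capital contributed: 591,783.
Unconstrained shares: Okafor 21,681.15; Orozco 11,590.81; Vance 19,154.22; Bergstrom 3,261.13; Kowalski 1,871.57; Ferraro 14,328.13.
Cap binds for Vance ($15,150); balance $56,737 reallocated over remaining capital contributed 434,103.
Cap binds for Bergstrom ($3,350); balance $53,387 reallocated over remaining capital contributed 407,257.
Shares after redistribution: Okafor 23,397.07 → $23,397; Orozco 12,508.14 → $12,508; Kowalski 2,019.69 → $2,020; Ferraro 15,462.10 → $15,462.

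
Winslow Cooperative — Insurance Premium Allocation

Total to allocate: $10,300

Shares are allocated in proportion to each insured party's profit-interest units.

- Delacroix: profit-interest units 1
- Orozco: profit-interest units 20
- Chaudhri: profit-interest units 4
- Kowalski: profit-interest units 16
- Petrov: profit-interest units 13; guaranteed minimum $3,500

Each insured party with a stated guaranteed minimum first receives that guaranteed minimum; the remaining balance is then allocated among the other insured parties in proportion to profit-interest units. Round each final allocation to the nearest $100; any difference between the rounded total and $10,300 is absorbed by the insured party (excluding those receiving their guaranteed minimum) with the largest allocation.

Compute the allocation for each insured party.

Minimums first: Petrov $3,500. Residual $6,800.
Residual split over remaining profit-interest units 41: Delacroix 165.85 → $200; Orozco 3,317.07 → $3,300; Chaudhri 663.41 → $700; Kowalski 2,653.66 → $2,700.
Rounding difference −$100 applied to Orozco → $3,200.

Delacroix: $200 · Orozco: $3,200 · Chaudhri: $700 · Kowalski: $2,700 · Petrov: $3,500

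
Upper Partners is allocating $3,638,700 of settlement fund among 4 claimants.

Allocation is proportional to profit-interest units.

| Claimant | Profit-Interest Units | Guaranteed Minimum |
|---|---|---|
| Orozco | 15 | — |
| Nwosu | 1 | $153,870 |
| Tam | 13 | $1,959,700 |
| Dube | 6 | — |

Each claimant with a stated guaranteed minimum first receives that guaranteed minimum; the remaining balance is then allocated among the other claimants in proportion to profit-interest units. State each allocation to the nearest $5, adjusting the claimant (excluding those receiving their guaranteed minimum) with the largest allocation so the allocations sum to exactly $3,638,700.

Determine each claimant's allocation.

Orozco: $1,089,380 | Nwosu: $153,870 | Tam: $1,959,700 | Dube: $435,750

Fund the minimums — Nwosu $153,870; Tam $1,959,700. Remaining pool $1,525,130.
Remaining pool split over remaining profit-interest units 21: Orozco 1,089,378.57 → $1,089,380; Dube 435,751.43 → $435,750.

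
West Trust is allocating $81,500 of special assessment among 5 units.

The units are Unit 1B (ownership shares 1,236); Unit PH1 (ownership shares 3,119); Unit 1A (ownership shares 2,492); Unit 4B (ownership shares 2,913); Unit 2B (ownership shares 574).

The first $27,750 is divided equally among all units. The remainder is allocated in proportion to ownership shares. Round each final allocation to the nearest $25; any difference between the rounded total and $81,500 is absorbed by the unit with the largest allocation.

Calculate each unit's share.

Unit 1B: $11,975 | Unit PH1: $21,800 | Unit 1A: $18,500 | Unit 4B: $20,700 | Unit 2B: $8,525

$27,750 shared equally gives $5,550 per unit.
Remainder $53,750 by ownership shares (total 10,334): Unit 1B 6,428.78 → $6,425; Unit PH1 16,222.78 → $16,225; Unit 1A 12,961.58 → $12,950; Unit 4B 15,151.32 → $15,150; Unit 2B 2,985.53 → $2,975.
Rounding difference +$25 on remainder applied to Unit PH1.
Totals: Unit 1B $5,550 + $6,425 = $11,975; Unit PH1 $5,550 + $16,250 = $21,800; Unit 1A $5,550 + $12,950 = $18,500; Unit 4B $5,550 + $15,150 = $20,700; Unit 2B $5,550 + $2,975 = $8,525.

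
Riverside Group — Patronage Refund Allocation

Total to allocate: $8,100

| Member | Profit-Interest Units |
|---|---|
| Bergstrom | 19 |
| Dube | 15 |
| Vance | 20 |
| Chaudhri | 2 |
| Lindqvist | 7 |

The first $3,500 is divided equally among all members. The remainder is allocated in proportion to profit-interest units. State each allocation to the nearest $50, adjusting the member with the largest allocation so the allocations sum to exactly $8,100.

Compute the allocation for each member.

Equal tier: $3,500 ÷ 5 = $700 apiece.
Remainder $4,600 by profit-interest units (total 63): Bergstrom 1,387.30 → $1,400; Dube 1,095.24 → $1,100; Vance 1,460.32 → $1,450; Chaudhri 146.03 → $150; Lindqvist 511.11 → $500.
Totals: Bergstrom $700 + $1,400 = $2,100; Dube $700 + $1,100 = $1,800; Vance $700 + $1,450 = $2,150; Chaudhri $700 + $150 = $850; Lindqvist $700 + $500 = $1,200.

Bergstrom: $2,100; Dube: $1,800; Vance: $2,150; Chaudhri: $850; Lindqvist: $1,200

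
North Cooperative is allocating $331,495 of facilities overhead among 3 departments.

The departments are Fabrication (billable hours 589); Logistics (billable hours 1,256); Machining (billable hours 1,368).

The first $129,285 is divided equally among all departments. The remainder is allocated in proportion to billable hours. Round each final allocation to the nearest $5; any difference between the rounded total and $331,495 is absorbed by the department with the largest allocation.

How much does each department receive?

Fabrication: $80,165 · Logistics: $122,140 · Machining: $129,190

Equal tier: $129,285 ÷ 3 = $43,095 apiece.
Remainder $202,210 by billable hours (total 3,213): Fabrication 37,068.69 → $37,070; Logistics 79,046.30 → $79,045; Machining 86,095.01 → $86,095.
Totals: Fabrication $43,095 + $37,070 = $80,165; Logistics $43,095 + $79,045 = $122,140; Machining $43,095 + $86,095 = $129,190.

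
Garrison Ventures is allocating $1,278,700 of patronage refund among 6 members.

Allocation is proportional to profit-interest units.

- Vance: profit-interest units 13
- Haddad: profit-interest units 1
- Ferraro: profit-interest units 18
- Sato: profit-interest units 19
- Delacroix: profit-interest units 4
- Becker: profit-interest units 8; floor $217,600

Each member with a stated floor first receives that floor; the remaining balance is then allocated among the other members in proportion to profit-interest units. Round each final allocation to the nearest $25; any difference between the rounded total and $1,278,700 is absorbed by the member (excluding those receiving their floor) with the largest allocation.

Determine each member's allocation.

Vance: $250,800; Haddad: $19,300; Ferraro: $347,275; Sato: $366,550; Delacroix: $77,175; Becker: $217,600

Minimums first: Becker $217,600. Balance $1,061,100.
Balance split over remaining profit-interest units 55: Vance 250,805.45 → $250,800; Haddad 19,292.73 → $19,300; Ferraro 347,269.09 → $347,275; Sato 366,561.82 → $366,550; Delacroix 77,170.91 → $77,175.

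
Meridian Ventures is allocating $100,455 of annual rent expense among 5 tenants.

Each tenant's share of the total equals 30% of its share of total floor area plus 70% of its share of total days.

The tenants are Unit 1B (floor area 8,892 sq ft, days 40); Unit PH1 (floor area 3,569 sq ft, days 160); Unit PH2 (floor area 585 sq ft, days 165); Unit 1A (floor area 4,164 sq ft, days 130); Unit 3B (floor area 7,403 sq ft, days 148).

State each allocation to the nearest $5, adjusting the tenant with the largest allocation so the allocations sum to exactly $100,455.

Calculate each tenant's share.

Floor area total 24,613; days total 643.
Composite weights (30% floor area + 70% days): Unit 1B 0.1519; Unit PH1 0.2177; Unit PH2 0.1868; Unit 1A 0.1923; Unit 3B 0.2514.
Raw shares: Unit 1B 15,261.89; Unit PH1 21,867.54; Unit PH2 18,760.69; Unit 1A 19,315.26; Unit 3B 25,249.62.
Rounded to nearest $5: Unit 1B $15,260; Unit PH1 $21,870; Unit PH2 $18,760; Unit 1A $19,315; Unit 3B $25,250. Sum = $100,455.
Sum already equals the total — no adjustment.

Unit 1B: $15,260; Unit PH1: $21,870; Unit PH2: $18,760; Unit 1A: $19,315; Unit 3B: $25,250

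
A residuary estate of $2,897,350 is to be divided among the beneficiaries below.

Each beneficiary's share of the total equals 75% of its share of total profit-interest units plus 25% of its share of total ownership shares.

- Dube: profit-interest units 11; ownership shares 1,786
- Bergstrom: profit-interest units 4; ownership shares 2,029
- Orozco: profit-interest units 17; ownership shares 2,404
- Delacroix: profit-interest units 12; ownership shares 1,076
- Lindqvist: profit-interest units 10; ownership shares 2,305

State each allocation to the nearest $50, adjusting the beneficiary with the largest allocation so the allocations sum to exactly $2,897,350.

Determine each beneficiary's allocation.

Dube: $577,400 | Bergstrom: $314,050 | Orozco: $865,450 | Delacroix: $564,100 | Lindqvist: $576,350

Totals — profit-interest units 54, ownership shares 9,600.
Blended shares (75% profit-interest units + 25% ownership shares): Dube 0.1993; Bergstrom 0.1084; Orozco 0.2987; Delacroix 0.1947; Lindqvist 0.1989.
Unrounded shares: Dube 577,407.65; Bergstrom 314,055.64; Orozco 865,482.71; Delacroix 564,077.83; Lindqvist 576,326.17.
After rounding ($50): Dube $577,400; Bergstrom $314,050; Orozco $865,500; Delacroix $564,100; Lindqvist $576,350. Sum = $2,897,400.
Difference $2,897,350 − $2,897,400 = −$50 applied to largest allocation (Orozco): Orozco becomes $865,450.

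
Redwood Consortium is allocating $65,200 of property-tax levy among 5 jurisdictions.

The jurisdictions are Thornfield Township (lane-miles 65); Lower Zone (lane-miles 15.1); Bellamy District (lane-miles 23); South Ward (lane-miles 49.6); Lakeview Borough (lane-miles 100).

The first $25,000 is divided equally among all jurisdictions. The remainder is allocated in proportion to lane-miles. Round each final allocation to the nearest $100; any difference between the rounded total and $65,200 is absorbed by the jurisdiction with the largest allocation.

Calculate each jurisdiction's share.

Thornfield Township: $15,300 · Lower Zone: $7,400 · Bellamy District: $8,700 · South Ward: $12,900 · Lakeview Borough: $20,900

First tranche $25,000 split equally: $5,000 each.
Remainder $40,200 by lane-miles (total 252.7): Thornfield Township 10,340.32 → $10,300; Lower Zone 2,402.14 → $2,400; Bellamy District 3,658.88 → $3,700; South Ward 7,890.46 → $7,900; Lakeview Borough 15,908.19 → $15,900.
Totals: Thornfield Township $5,000 + $10,300 = $15,300; Lower Zone $5,000 + $2,400 = $7,400; Bellamy District $5,000 + $3,700 = $8,700; South Ward $5,000 + $7,900 = $12,900; Lakeview Borough $5,000 + $15,900 = $20,900.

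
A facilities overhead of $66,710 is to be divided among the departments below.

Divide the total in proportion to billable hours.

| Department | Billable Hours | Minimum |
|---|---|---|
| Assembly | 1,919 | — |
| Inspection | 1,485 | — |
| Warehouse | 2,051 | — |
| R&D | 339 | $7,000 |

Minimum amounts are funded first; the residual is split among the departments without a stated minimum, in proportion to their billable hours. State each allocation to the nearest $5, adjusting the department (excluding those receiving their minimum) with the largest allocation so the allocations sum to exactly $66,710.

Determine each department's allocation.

Assembly: $21,005 · Inspection: $16,255 · Warehouse: $22,450 · R&D: $7,000

Fund the minimums — R&D $7,000. Balance $59,710.
Balance split over remaining billable hours 5,455: Assembly 21,005.22 → $21,005; Inspection 16,254.69 → $16,255; Warehouse 22,450.08 → $22,450.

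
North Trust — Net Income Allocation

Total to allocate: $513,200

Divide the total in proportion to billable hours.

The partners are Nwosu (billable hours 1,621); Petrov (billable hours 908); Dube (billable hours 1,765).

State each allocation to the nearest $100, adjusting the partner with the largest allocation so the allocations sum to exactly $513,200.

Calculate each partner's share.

Total billable hours = 4,294.
Proportional shares: Nwosu 1,621/4,294 × $513,200 = 193,734.79; Petrov 908/4,294 × $513,200 = 108,520.17; Dube 1,765/4,294 × $513,200 = 210,945.04.
Rounded to nearest $100: Nwosu $193,700; Petrov $108,500; Dube $210,900. Sum = $513,100.
Difference $513,200 − $513,100 = +$100 applied to largest allocation (Dube): Dube becomes $211,000.

Nwosu: $193,700; Petrov: $108,500; Dube: $211,000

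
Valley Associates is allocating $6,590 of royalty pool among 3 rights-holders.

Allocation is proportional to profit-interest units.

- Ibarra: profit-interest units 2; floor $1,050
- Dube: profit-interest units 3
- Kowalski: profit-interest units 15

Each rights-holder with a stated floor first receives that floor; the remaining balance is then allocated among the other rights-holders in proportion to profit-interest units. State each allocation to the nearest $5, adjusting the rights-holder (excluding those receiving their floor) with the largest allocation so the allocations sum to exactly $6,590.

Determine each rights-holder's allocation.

Guaranteed amounts: Ibarra $1,050. Residual $5,540.
Residual split over remaining profit-interest units 18: Dube 923.33 → $925; Kowalski 4,616.67 → $4,615.

Ibarra: $1,050; Dube: $925; Kowalski: $4,615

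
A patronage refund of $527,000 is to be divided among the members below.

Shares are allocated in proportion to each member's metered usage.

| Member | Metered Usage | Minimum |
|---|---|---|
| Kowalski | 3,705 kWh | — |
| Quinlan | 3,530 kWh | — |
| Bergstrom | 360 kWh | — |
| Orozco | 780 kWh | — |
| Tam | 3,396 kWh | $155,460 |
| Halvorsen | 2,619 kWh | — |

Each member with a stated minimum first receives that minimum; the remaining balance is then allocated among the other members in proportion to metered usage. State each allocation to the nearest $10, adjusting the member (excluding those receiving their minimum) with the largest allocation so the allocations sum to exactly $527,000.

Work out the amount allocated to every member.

Kowalski: $125,200 | Quinlan: $119,300 | Bergstrom: $12,170 | Orozco: $26,360 | Tam: $155,460 | Halvorsen: $88,510

Guaranteed amounts: Tam $155,460. Remaining pool $371,540.
Remaining pool split over remaining metered usage 10,994: Kowalski 125,209.72 → $125,210; Quinlan 119,295.63 → $119,300; Bergstrom 12,166.13 → $12,170; Orozco 26,359.94 → $26,360; Halvorsen 88,508.57 → $88,510.
Rounding difference −$10 applied to Kowalski → $125,200.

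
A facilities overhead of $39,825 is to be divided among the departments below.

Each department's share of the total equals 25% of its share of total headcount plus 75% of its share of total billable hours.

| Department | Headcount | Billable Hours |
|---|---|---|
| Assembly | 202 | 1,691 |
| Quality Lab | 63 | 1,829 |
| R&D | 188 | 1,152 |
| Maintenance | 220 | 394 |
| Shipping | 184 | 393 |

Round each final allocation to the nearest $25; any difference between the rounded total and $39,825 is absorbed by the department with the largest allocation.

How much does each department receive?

Headcount total 857; billable hours total 5,459.
Composite weights (25% headcount + 75% billable hours): Assembly 0.2912; Quality Lab 0.2697; R&D 0.2131; Maintenance 0.1183; Shipping 0.1077.
Raw shares: Assembly 11,599.00; Quality Lab 10,739.22; R&D 8,487.23; Maintenance 4,711.62; Shipping 4,287.92.
At nearest $25: Assembly $11,600; Quality Lab $10,750; R&D $8,475; Maintenance $4,700; Shipping $4,300. Sum = $39,825.
No rounding difference to absorb.

Assembly: $11,600 | Quality Lab: $10,750 | R&D: $8,475 | Maintenance: $4,700 | Shipping: $4,300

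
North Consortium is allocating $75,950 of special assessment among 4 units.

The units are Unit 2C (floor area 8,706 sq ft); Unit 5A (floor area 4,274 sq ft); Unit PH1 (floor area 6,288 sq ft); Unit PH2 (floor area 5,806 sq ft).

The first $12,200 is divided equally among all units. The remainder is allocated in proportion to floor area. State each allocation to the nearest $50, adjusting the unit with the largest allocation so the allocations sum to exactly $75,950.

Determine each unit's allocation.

Unit 2C: $25,200 | Unit 5A: $13,900 | Unit PH1: $19,050 | Unit PH2: $17,800

First tranche $12,200 split equally: $3,050 each.
Remainder $63,750 by floor area (total 25,074): Unit 2C 22,134.78 → $22,150; Unit 5A 10,866.54 → $10,850; Unit PH1 15,987.08 → $16,000; Unit PH2 14,761.61 → $14,750.
Totals: Unit 2C $3,050 + $22,150 = $25,200; Unit 5A $3,050 + $10,850 = $13,900; Unit PH1 $3,050 + $16,000 = $19,050; Unit PH2 $3,050 + $14,750 = $17,800.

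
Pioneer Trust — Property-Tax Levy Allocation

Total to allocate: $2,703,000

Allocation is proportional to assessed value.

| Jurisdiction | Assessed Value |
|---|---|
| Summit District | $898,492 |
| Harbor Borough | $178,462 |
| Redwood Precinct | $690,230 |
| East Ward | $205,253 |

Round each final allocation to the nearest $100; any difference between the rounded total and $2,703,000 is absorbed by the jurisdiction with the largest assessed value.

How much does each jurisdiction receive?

Summit District: $1,231,200 | Harbor Borough: $244,600 | Redwood Precinct: $945,900 | East Ward: $281,300

Combined assessed value = 1,972,437.
Pro-rata amounts: Summit District 898,492/1,972,437 × $2,703,000 = 1,231,280.83; Harbor Borough 178,462/1,972,437 × $2,703,000 = 244,561.82; Redwood Precinct 690,230/1,972,437 × $2,703,000 = 945,881.51; East Ward 205,253/1,972,437 × $2,703,000 = 281,275.83.
At nearest $100: Summit District $1,231,300; Harbor Borough $244,600; Redwood Precinct $945,900; East Ward $281,300. Sum = $2,703,100.
Difference $2,703,000 − $2,703,100 = −$100 applied to largest assessed value (Summit District): Summit District becomes $1,231,200.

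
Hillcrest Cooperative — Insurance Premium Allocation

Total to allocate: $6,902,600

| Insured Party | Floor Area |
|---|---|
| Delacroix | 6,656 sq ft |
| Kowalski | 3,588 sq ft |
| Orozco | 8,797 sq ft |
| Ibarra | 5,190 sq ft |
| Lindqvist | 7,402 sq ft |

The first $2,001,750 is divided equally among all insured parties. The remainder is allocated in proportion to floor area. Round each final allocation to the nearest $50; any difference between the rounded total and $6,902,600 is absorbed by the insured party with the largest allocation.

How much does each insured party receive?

Delacroix: $1,431,550; Kowalski: $956,250; Orozco: $1,763,200; Ibarra: $1,204,450; Lindqvist: $1,547,150

$2,001,750 shared equally gives $400,350 per insured party.
Remainder $4,900,850 by floor area (total 31,633): Delacroix 1,031,203.41 → $1,031,200; Kowalski 555,883.09 → $555,900; Orozco 1,362,905.11 → $1,362,900; Ibarra 804,078.38 → $804,100; Lindqvist 1,146,780.00 → $1,146,800.
Rounding difference −$50 on remainder applied to Orozco.
Totals: Delacroix $400,350 + $1,031,200 = $1,431,550; Kowalski $400,350 + $555,900 = $956,250; Orozco $400,350 + $1,362,850 = $1,763,200; Ibarra $400,350 + $804,100 = $1,204,450; Lindqvist $400,350 + $1,146,800 = $1,547,150.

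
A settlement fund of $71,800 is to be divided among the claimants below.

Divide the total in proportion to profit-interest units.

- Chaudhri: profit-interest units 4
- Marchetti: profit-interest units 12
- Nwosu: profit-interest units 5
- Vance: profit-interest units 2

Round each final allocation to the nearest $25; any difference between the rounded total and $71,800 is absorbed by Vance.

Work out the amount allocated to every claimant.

Chaudhri: $12,475; Marchetti: $37,450; Nwosu: $15,600; Vance: $6,275

Total profit-interest units = 23.
Unrounded shares: Chaudhri 4/23 × $71,800 = 12,486.96; Marchetti 12/23 × $71,800 = 37,460.87; Nwosu 5/23 × $71,800 = 15,608.70; Vance 2/23 × $71,800 = 6,243.48.
After rounding ($25): Chaudhri $12,475; Marchetti $37,450; Nwosu $15,600; Vance $6,250. Sum = $71,775.
Difference $71,800 − $71,775 = +$25 applied to Vance: Vance becomes $6,275.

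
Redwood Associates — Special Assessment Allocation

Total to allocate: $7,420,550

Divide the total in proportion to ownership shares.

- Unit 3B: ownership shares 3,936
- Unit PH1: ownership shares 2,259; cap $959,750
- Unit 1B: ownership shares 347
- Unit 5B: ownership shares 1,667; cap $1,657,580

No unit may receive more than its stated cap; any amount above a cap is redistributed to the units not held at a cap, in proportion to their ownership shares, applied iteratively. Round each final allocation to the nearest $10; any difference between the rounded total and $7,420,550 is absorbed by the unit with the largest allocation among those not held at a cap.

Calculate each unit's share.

Unit 3B: $4,414,070 | Unit PH1: $959,750 | Unit 1B: $389,150 | Unit 5B: $1,657,580

Total ownership shares = 8,209.
Unconstrained shares: Unit 3B 3,557,958.92; Unit PH1 2,042,029.78; Unit 1B 313,671.68; Unit 5B 1,506,889.62.
Capped: Unit PH1 ($959,750); residual $6,460,800 reallocated over remaining ownership shares 5,950.
Capped: Unit 5B ($1,657,580); residual $4,803,220 reallocated over remaining ownership shares 4,283.
Remaining shares: Unit 3B 4,414,072.83 → $4,414,070; Unit 1B 389,147.17 → $389,150.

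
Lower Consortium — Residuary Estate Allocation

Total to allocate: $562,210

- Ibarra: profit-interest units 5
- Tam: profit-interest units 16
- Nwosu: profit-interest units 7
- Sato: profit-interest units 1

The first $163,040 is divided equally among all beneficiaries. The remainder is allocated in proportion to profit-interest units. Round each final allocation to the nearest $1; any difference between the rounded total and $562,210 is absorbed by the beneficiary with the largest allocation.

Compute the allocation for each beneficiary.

Equal tier: $163,040 ÷ 4 = $40,760 apiece.
Remainder $399,170 by profit-interest units (total 29): Ibarra 68,822.41 → $68,822; Tam 220,231.72 → $220,232; Nwosu 96,351.38 → $96,351; Sato 13,764.48 → $13,764.
Rounding difference +$1 on remainder applied to Tam.
Totals: Ibarra $40,760 + $68,822 = $109,582; Tam $40,760 + $220,233 = $260,993; Nwosu $40,760 + $96,351 = $137,111; Sato $40,760 + $13,764 = $54,524.

Ibarra: $109,582 · Tam: $260,993 · Nwosu: $137,111 · Sato: $54,524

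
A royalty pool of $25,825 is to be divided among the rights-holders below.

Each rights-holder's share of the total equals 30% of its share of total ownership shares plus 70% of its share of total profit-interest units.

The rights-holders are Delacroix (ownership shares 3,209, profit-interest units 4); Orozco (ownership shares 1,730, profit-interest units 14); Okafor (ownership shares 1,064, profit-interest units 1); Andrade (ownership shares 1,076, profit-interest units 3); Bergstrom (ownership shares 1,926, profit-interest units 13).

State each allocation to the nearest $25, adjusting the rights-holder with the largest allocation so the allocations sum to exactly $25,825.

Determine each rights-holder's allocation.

Delacroix: $4,825; Orozco: $8,725; Okafor: $1,425; Andrade: $2,475; Bergstrom: $8,375

Totals — ownership shares 9,005, profit-interest units 35.
Combined weights (30% ownership shares + 70% profit-interest units): Delacroix 0.1869; Orozco 0.3376; Okafor 0.0554; Andrade 0.0958; Bergstrom 0.3242.
Pro-rata amounts: Delacroix 4,826.88; Orozco 8,719.41; Okafor 1,431.92; Andrade 2,475.24; Bergstrom 8,371.54.
Rounded to nearest $25: Delacroix $4,825; Orozco $8,725; Okafor $1,425; Andrade $2,475; Bergstrom $8,375. Sum = $25,825.
No rounding difference to absorb.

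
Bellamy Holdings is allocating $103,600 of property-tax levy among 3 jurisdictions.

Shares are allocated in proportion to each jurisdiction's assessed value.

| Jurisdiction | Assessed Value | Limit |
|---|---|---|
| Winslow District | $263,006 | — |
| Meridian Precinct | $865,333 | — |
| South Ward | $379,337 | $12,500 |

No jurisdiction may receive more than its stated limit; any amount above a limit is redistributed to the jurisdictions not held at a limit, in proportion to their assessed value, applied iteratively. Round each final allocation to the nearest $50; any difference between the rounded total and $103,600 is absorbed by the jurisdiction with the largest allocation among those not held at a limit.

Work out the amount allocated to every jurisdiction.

Winslow District: $21,250 · Meridian Precinct: $69,850 · South Ward: $12,500

Total assessed value = 1,507,676.
Proportional shares (ignoring caps): Winslow District 18,072.46; Meridian Precinct 59,461.38; South Ward 26,066.15.
Capped: South Ward ($12,500); remaining pool $91,100 reallocated over remaining assessed value 1,128,339.
Remaining shares: Winslow District 21,234.62 → $21,250; Meridian Precinct 69,865.38 → $69,850.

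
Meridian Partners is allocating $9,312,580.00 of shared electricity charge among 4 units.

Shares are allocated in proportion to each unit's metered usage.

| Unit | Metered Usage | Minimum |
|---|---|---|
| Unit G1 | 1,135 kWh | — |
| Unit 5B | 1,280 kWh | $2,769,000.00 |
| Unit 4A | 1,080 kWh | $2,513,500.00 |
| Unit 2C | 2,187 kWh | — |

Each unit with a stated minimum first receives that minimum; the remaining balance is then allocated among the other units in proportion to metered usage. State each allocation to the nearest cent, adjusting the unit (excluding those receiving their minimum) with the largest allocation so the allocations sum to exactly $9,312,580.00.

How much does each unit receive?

Unit G1: $1,376,923.78 | Unit 5B: $2,769,000.00 | Unit 4A: $2,513,500.00 | Unit 2C: $2,653,156.22

Minimums first: Unit 5B $2,769,000.00; Unit 4A $2,513,500.00. Balance $4,030,080.00.
Balance split over remaining metered usage 3,322: Unit G1 1,376,923.7809 → $1,376,923.78; Unit 2C 2,653,156.2191 → $2,653,156.22.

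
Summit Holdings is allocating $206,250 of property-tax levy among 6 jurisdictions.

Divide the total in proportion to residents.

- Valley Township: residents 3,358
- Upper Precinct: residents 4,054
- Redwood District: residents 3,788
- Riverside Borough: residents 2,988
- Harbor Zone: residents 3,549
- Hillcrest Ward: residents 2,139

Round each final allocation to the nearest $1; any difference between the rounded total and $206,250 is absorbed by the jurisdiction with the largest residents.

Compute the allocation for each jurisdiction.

Valley Township: $34,845; Upper Precinct: $42,069; Redwood District: $39,307; Riverside Borough: $31,006; Harbor Zone: $36,827; Hillcrest Ward: $22,196

Combined residents = 19,876.
Raw shares: Valley Township 3,358/19,876 × $206,250 = 34,845.42; Upper Precinct 4,054/19,876 × $206,250 = 42,067.69; Redwood District 3,788/19,876 × $206,250 = 39,307.46; Riverside Borough 2,988/19,876 × $206,250 = 31,005.99; Harbor Zone 3,549/19,876 × $206,250 = 36,827.39; Hillcrest Ward 2,139/19,876 × $206,250 = 22,196.05.
At nearest $1: Valley Township $34,845; Upper Precinct $42,068; Redwood District $39,307; Riverside Borough $31,006; Harbor Zone $36,827; Hillcrest Ward $22,196. Sum = $206,249.
Difference $206,250 − $206,249 = +$1 applied to largest residents (Upper Precinct): Upper Precinct becomes $42,069.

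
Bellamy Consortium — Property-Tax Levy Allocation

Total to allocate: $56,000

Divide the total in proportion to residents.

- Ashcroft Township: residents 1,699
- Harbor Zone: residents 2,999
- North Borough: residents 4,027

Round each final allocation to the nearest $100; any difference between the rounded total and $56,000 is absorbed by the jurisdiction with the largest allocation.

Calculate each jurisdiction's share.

Total residents = 8,725.
Pro-rata amounts: Ashcroft Township 1,699/8,725 × $56,000 = 10,904.76; Harbor Zone 2,999/8,725 × $56,000 = 19,248.60; North Borough 4,027/8,725 × $56,000 = 25,846.65.
Rounded to nearest $100: Ashcroft Township $10,900; Harbor Zone $19,200; North Borough $25,800. Sum = $55,900.
Difference $56,000 − $55,900 = +$100 applied to largest allocation (North Borough): North Borough becomes $25,900.

Ashcroft Township: $10,900; Harbor Zone: $19,200; North Borough: $25,900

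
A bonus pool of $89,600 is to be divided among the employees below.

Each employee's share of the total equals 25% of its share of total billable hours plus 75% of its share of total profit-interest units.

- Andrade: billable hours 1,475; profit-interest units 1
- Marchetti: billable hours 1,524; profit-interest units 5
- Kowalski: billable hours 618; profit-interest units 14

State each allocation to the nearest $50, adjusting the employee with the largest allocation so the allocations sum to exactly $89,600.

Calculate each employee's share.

Totals — billable hours 3,617, profit-interest units 20.
Composite weights (25% billable hours + 75% profit-interest units): Andrade 0.1394; Marchetti 0.2928; Kowalski 0.5677.
Unrounded shares: Andrade 12,494.64; Marchetti 26,238.10; Kowalski 50,867.26.
At nearest $50: Andrade $12,500; Marchetti $26,250; Kowalski $50,850. Sum = $89,600.
No rounding difference to absorb.

Andrade: $12,500 | Marchetti: $26,250 | Kowalski: $50,850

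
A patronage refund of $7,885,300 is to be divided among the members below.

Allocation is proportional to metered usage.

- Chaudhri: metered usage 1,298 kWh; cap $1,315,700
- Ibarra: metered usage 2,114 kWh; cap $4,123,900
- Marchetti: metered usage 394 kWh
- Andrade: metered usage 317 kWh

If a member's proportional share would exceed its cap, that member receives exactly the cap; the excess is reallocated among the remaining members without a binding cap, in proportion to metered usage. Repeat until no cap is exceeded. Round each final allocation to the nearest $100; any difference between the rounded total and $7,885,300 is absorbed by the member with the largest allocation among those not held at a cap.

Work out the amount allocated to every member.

Metered usage total: 4,123.
Unconstrained shares: Chaudhri 2,482,444.68; Ibarra 4,043,057.05; Marchetti 753,530.97; Andrade 606,267.31.
Cap binds for Chaudhri ($1,315,700); remaining pool $6,569,600 reallocated over remaining metered usage 2,825.
Cap binds for Ibarra ($4,123,900); remaining pool $2,445,700 reallocated over remaining metered usage 711.
Redistributed shares: Marchetti 1,355,282.42 → $1,355,300; Andrade 1,090,417.58 → $1,090,400.

Chaudhri: $1,315,700 · Ibarra: $4,123,900 · Marchetti: $1,355,300 · Andrade: $1,090,400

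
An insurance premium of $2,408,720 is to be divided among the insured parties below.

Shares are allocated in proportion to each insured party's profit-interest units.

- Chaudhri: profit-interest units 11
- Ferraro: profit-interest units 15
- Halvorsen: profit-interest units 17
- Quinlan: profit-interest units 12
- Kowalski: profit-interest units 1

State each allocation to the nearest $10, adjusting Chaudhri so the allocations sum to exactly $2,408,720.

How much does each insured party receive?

Profit-interest units total: 56.
Proportional shares: Chaudhri 11/56 × $2,408,720 = 473,141.43; Ferraro 15/56 × $2,408,720 = 645,192.86; Halvorsen 17/56 × $2,408,720 = 731,218.57; Quinlan 12/56 × $2,408,720 = 516,154.29; Kowalski 1/56 × $2,408,720 = 43,012.86.
At nearest $10: Chaudhri $473,140; Ferraro $645,190; Halvorsen $731,220; Quinlan $516,150; Kowalski $43,010. Sum = $2,408,710.
Difference $2,408,720 − $2,408,710 = +$10 applied to Chaudhri: Chaudhri becomes $473,150.

Chaudhri: $473,150 · Ferraro: $645,190 · Halvorsen: $731,220 · Quinlan: $516,150 · Kowalski: $43,010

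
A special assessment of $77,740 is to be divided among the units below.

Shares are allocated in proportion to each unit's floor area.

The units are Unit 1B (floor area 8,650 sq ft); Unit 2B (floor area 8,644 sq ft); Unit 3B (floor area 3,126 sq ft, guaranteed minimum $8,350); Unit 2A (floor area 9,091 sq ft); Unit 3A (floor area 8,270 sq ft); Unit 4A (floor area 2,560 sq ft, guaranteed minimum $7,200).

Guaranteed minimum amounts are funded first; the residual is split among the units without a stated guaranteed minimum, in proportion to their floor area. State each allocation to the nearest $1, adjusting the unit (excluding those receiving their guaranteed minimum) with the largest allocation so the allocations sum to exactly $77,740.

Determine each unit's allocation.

Guaranteed amounts: Unit 3B $8,350; Unit 4A $7,200. Balance $62,190.
Balance split over remaining floor area 34,655: Unit 1B 15,522.82 → $15,523; Unit 2B 15,512.06 → $15,512; Unit 2A 16,314.22 → $16,314; Unit 3A 14,840.90 → $14,841.

Unit 1B: $15,523 · Unit 2B: $15,512 · Unit 3B: $8,350 · Unit 2A: $16,314 · Unit 3A: $14,841 · Unit 4A: $7,200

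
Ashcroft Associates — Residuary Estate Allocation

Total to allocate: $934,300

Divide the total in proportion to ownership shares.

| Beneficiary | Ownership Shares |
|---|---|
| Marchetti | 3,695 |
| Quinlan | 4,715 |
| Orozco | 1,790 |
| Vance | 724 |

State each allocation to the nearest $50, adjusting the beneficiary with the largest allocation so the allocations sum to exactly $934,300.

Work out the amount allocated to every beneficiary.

Marchetti: $316,000 | Quinlan: $403,300 | Orozco: $153,100 | Vance: $61,900

Ownership shares total: 10,924.
Proportional shares: Marchetti 3,695/10,924 × $934,300 = 316,023.30; Quinlan 4,715/10,924 × $934,300 = 403,261.12; Orozco 1,790/10,924 × $934,300 = 153,093.83; Vance 724/10,924 × $934,300 = 61,921.75.
At nearest $50: Marchetti $316,000; Quinlan $403,250; Orozco $153,100; Vance $61,900. Sum = $934,250.
Difference $934,300 − $934,250 = +$50 applied to largest allocation (Quinlan): Quinlan becomes $403,300.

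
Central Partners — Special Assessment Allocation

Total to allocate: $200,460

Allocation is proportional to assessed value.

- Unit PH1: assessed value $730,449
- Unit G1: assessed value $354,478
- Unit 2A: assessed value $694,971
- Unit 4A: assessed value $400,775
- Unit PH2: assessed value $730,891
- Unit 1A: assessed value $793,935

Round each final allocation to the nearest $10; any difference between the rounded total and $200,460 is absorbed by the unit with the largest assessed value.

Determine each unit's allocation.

Unit PH1: $39,520 · Unit G1: $19,180 · Unit 2A: $37,600 · Unit 4A: $21,680 · Unit PH2: $39,540 · Unit 1A: $42,940

Assessed value total: 3,705,499.
Proportional shares: Unit PH1 730,449/3,705,499 × $200,460 = 39,515.81; Unit G1 354,478/3,705,499 × $200,460 = 19,176.54; Unit 2A 694,971/3,705,499 × $200,460 = 37,596.53; Unit 4A 400,775/3,705,499 × $200,460 = 21,681.12; Unit PH2 730,891/3,705,499 × $200,460 = 39,539.72; Unit 1A 793,935/3,705,499 × $200,460 = 42,950.28.
Rounded to nearest $10: Unit PH1 $39,520; Unit G1 $19,180; Unit 2A $37,600; Unit 4A $21,680; Unit PH2 $39,540; Unit 1A $42,950. Sum = $200,470.
Difference $200,460 − $200,470 = −$10 applied to largest assessed value (Unit 1A): Unit 1A becomes $42,940.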